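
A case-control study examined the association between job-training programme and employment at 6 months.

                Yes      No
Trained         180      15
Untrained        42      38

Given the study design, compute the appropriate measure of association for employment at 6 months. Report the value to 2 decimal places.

10.86

Cells: a = 180, b = 15, c = 42, d = 38.
This is a case-control study: participants were sampled on outcome status, so risks in the source population cannot be estimated directly — relative risk is not valid here. The odds ratio is the appropriate measure.
OR = (a·d)/(b·c) = (180 × 38) / (15 × 42) = 6840 / 630 = 10.85714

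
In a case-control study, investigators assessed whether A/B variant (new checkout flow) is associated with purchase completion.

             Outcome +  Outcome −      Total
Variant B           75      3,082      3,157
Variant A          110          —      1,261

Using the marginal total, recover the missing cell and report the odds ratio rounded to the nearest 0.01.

The missing cell is in the unexposed row: 1261 − 110 = 1151.
So a = 75, b = 3082, c = 110, d = 1151.
OR = (a·d)/(b·c) = (75 × 1151) / (3082 × 110) = 86325 / 339020 = 0.25463

0.25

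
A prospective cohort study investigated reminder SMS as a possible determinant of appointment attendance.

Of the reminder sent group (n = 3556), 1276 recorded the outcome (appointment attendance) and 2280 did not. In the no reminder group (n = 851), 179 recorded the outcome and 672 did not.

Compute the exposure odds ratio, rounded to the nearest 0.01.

2.10

From the description: a = 1276, b = 2280, c = 179, d = 672.
OR = (a·d)/(b·c) = (1276 × 672) / (2280 × 179) = 857472 / 408120 = 2.10103
The odds of appointment attendance are about 2.10 times as high in the reminder sent group.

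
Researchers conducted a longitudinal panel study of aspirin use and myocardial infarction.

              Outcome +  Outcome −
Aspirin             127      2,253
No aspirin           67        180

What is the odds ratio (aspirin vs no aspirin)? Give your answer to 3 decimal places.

0.151

Cells: a = 127, b = 2253, c = 67, d = 180.
OR = (a·d)/(b·c) = (127 × 180) / (2253 × 67) = 22860 / 150951 = 0.15144
Exposure is associated with lower odds of myocardial infarction (OR = 0.15 < 1).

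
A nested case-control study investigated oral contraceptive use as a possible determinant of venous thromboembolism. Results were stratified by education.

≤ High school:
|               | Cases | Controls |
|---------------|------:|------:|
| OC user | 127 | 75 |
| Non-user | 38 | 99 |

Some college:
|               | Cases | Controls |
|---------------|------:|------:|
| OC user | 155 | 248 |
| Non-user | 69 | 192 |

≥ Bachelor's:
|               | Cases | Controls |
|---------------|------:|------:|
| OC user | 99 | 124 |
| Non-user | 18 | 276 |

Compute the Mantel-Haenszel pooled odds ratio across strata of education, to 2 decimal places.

3.50

OR_MH = Σ(aᵢdᵢ/nᵢ) / Σ(bᵢcᵢ/nᵢ), where nᵢ is the stratum total.
Stratum 1 (≤ High school): n = 339; a·d/n = 127·99/339 = 37.0885; b·c/n = 75·38/339 = 8.4071
Stratum 2 (Some college): n = 664; a·d/n = 155·192/664 = 44.8193; b·c/n = 248·69/664 = 25.7711
Stratum 3 (≥ Bachelor's): n = 517; a·d/n = 99·276/517 = 52.8511; b·c/n = 124·18/517 = 4.3172
OR_MH = (37.0885 + 44.8193 + 52.8511) / (8.4071 + 25.7711 + 4.3172) = 134.7588 / 38.4954 = 3.50065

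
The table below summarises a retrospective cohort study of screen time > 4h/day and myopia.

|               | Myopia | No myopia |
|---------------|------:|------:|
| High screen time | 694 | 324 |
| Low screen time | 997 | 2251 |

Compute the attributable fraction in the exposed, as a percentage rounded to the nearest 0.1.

Cells: a = 694, b = 324, c = 997, d = 2251.
Risk in exposed = 694/1018 = 0.68173; risk in unexposed = 997/3248 = 0.30696.
RR = 0.68173/0.30696 = 2.22092
AR% = (RR − 1)/RR × 100 = (2.22092 − 1)/2.22092 × 100 = 54.9736%

55.0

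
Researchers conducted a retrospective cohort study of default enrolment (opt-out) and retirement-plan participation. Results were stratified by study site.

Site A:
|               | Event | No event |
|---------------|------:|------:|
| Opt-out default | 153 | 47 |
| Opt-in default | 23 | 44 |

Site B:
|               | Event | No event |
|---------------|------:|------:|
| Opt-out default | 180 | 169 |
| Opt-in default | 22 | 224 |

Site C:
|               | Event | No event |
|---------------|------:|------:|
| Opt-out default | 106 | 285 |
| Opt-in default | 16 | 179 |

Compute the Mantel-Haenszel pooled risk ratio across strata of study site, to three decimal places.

RR_MH = Σ(aᵢ·n₀ᵢ/nᵢ) / Σ(cᵢ·n₁ᵢ/nᵢ), with n₁ᵢ = aᵢ+bᵢ (exposed), n₀ᵢ = cᵢ+dᵢ (unexposed), nᵢ = n₁ᵢ+n₀ᵢ.
Stratum 1 (Site A): n₁ = 200, n₀ = 67, n = 267; a·n₀/n = 153·67/267 = 38.3933; c·n₁/n = 23·200/267 = 17.2285
Stratum 2 (Site B): n₁ = 349, n₀ = 246, n = 595; a·n₀/n = 180·246/595 = 74.4202; c·n₁/n = 22·349/595 = 12.9042
Stratum 3 (Site C): n₁ = 391, n₀ = 195, n = 586; a·n₀/n = 106·195/586 = 35.2730; c·n₁/n = 16·391/586 = 10.6758
RR_MH = (38.3933 + 74.4202 + 35.2730) / (17.2285 + 12.9042 + 10.6758) = 148.0865 / 40.8084 = 3.62882

3.629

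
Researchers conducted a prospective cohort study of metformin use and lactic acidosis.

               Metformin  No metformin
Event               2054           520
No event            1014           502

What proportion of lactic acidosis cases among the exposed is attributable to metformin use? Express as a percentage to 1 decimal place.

Reading the table with exposure as columns: a = 2054 (Metformin, case), b = 1014 (Metformin, non-case), c = 520 (No metformin, case), d = 502.
Risk in exposed = 2054/3068 = 0.66949; risk in unexposed = 520/1022 = 0.50881.
RR = 0.66949/0.50881 = 1.31581
AR% = (RR − 1)/RR × 100 = (1.31581 − 1)/1.31581 × 100 = 24.0011%

24.0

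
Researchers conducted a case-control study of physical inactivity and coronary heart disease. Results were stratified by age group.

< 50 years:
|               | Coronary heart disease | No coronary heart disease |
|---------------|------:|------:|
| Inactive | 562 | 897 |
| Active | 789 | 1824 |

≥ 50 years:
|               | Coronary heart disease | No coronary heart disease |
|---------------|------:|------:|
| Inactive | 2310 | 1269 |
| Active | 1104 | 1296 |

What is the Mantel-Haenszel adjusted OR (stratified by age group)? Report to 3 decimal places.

OR_MH = Σ(aᵢdᵢ/nᵢ) / Σ(bᵢcᵢ/nᵢ), where nᵢ is the stratum total.
Stratum 1 (< 50 years): n = 4072; a·d/n = 562·1824/4072 = 251.7407; b·c/n = 897·789/4072 = 173.8048
Stratum 2 (≥ 50 years): n = 5979; a·d/n = 2310·1296/5979 = 500.7125; b·c/n = 1269·1104/5979 = 234.3161
OR_MH = (251.7407 + 500.7125) / (173.8048 + 234.3161) = 752.4532 / 408.1209 = 1.84370

1.844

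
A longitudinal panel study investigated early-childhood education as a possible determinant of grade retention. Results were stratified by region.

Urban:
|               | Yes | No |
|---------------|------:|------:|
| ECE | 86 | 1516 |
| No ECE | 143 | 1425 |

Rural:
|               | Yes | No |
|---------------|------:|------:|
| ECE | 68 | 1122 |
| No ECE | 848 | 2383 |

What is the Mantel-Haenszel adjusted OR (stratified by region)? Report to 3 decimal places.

OR_MH = Σ(aᵢdᵢ/nᵢ) / Σ(bᵢcᵢ/nᵢ), where nᵢ is the stratum total.
Stratum 1 (Urban): n = 3170; a·d/n = 86·1425/3170 = 38.6593; b·c/n = 1516·143/3170 = 68.3874
Stratum 2 (Rural): n = 4421; a·d/n = 68·2383/4421 = 36.6532; b·c/n = 1122·848/4421 = 215.2128
OR_MH = (38.6593 + 36.6532) / (68.3874 + 215.2128) = 75.3126 / 283.6002 = 0.26556

0.266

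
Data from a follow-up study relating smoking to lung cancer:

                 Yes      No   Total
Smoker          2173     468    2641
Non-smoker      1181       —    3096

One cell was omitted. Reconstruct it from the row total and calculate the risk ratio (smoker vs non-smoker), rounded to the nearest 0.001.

2.157

The missing cell is in the unexposed row: 3096 − 1181 = 1915.
So a = 2173, b = 468, c = 1181, d = 1915.
RR = [a/(a+b)] / [c/(c+d)] = (2173/2641) / (1181/3096) = 0.82279/0.38146 = 2.15696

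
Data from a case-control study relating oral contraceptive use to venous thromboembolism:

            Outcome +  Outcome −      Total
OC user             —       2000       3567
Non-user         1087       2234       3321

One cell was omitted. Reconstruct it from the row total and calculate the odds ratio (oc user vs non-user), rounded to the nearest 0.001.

The missing cell is in the exposed row: 3567 − 2000 = 1567.
So a = 1567, b = 2000, c = 1087, d = 2234.
OR = (a·d)/(b·c) = (1567 × 2234) / (2000 × 1087) = 3500678 / 2174000 = 1.61025

1.610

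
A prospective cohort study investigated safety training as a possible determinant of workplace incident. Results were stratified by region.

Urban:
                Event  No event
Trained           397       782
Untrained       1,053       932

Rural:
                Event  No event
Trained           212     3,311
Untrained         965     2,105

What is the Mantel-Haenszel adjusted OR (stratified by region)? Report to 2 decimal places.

0.25

OR_MH = Σ(aᵢdᵢ/nᵢ) / Σ(bᵢcᵢ/nᵢ), where nᵢ is the stratum total.
Stratum 1 (Urban): n = 3164; a·d/n = 397·932/3164 = 116.9418; b·c/n = 782·1053/3164 = 260.2547
Stratum 2 (Rural): n = 6593; a·d/n = 212·2105/6593 = 67.6869; b·c/n = 3311·965/6593 = 484.6223
OR_MH = (116.9418 + 67.6869) / (260.2547 + 484.6223) = 184.6288 / 744.8771 = 0.24786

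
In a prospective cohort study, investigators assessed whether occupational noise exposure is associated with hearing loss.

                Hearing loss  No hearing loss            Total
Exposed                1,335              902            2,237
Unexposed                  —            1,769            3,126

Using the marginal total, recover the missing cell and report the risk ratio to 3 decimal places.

1.375

The missing cell is in the unexposed row: 3126 − 1769 = 1357.
So a = 1335, b = 902, c = 1357, d = 1769.
RR = [a/(a+b)] / [c/(c+d)] = (1335/2237) / (1357/3126) = 0.59678/0.43410 = 1.37475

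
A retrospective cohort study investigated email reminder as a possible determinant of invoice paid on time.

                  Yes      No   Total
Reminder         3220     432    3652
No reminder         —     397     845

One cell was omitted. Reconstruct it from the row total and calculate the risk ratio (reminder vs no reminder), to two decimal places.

The missing cell is in the unexposed row: 845 − 397 = 448.
So a = 3220, b = 432, c = 448, d = 397.
RR = [a/(a+b)] / [c/(c+d)] = (3220/3652) / (448/845) = 0.88171/0.53018 = 1.66304

1.66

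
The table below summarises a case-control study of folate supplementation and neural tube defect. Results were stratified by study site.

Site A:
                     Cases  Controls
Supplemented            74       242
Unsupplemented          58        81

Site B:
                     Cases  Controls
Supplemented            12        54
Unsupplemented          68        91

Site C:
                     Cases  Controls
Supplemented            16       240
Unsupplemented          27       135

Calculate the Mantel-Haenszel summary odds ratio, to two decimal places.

OR_MH = Σ(aᵢdᵢ/nᵢ) / Σ(bᵢcᵢ/nᵢ), where nᵢ is the stratum total.
Stratum 1 (Site A): n = 455; a·d/n = 74·81/455 = 13.1736; b·c/n = 242·58/455 = 30.8484
Stratum 2 (Site B): n = 225; a·d/n = 12·91/225 = 4.8533; b·c/n = 54·68/225 = 16.3200
Stratum 3 (Site C): n = 418; a·d/n = 16·135/418 = 5.1675; b·c/n = 240·27/418 = 15.5024
OR_MH = (13.1736 + 4.8533 + 5.1675) / (30.8484 + 16.3200 + 15.5024) = 23.1944 / 62.6707 = 0.37010

0.37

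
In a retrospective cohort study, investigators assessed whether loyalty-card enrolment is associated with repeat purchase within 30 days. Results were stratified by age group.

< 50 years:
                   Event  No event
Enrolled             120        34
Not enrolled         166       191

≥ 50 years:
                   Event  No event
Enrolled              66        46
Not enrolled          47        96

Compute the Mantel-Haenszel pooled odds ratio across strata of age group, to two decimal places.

3.57

OR_MH = Σ(aᵢdᵢ/nᵢ) / Σ(bᵢcᵢ/nᵢ), where nᵢ is the stratum total.
Stratum 1 (< 50 years): n = 511; a·d/n = 120·191/511 = 44.8532; b·c/n = 34·166/511 = 11.0450
Stratum 2 (≥ 50 years): n = 255; a·d/n = 66·96/255 = 24.8471; b·c/n = 46·47/255 = 8.4784
OR_MH = (44.8532 + 24.8471) / (11.0450 + 8.4784) = 69.7003 / 19.5234 = 3.57008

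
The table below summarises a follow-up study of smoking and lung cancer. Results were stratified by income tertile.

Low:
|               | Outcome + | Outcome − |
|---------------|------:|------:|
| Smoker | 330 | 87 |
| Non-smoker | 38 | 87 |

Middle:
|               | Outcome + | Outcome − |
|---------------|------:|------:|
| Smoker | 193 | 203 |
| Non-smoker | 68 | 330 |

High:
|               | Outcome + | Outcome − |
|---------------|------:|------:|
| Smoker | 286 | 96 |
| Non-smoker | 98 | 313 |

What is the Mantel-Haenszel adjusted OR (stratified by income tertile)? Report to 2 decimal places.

OR_MH = Σ(aᵢdᵢ/nᵢ) / Σ(bᵢcᵢ/nᵢ), where nᵢ is the stratum total.
Stratum 1 (Low): n = 542; a·d/n = 330·87/542 = 52.9705; b·c/n = 87·38/542 = 6.0996
Stratum 2 (Middle): n = 794; a·d/n = 193·330/794 = 80.2141; b·c/n = 203·68/794 = 17.3854
Stratum 3 (High): n = 793; a·d/n = 286·313/793 = 112.8852; b·c/n = 96·98/793 = 11.8638
OR_MH = (52.9705 + 80.2141 + 112.8852) / (6.0996 + 17.3854 + 11.8638) = 246.0698 / 35.3488 = 6.96119

6.96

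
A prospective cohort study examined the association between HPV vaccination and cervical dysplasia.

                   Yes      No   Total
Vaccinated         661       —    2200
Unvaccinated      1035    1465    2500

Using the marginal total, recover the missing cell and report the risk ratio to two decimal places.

0.73

The missing cell is in the exposed row: 2200 − 661 = 1539.
So a = 661, b = 1539, c = 1035, d = 1465.
RR = [a/(a+b)] / [c/(c+d)] = (661/2200) / (1035/2500) = 0.30045/0.41400 = 0.72574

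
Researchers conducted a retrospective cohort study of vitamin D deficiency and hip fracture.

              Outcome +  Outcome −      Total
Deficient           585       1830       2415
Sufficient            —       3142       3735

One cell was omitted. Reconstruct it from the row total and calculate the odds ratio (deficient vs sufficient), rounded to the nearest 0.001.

1.694

The missing cell is in the unexposed row: 3735 − 3142 = 593.
So a = 585, b = 1830, c = 593, d = 3142.
OR = (a·d)/(b·c) = (585 × 3142) / (1830 × 593) = 1838070 / 1085190 = 1.69378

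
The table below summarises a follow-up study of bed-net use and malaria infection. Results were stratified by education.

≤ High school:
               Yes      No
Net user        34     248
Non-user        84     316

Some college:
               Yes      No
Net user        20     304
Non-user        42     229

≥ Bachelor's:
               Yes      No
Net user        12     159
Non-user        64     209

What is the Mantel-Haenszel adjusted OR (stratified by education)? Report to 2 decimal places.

OR_MH = Σ(aᵢdᵢ/nᵢ) / Σ(bᵢcᵢ/nᵢ), where nᵢ is the stratum total.
Stratum 1 (≤ High school): n = 682; a·d/n = 34·316/682 = 15.7537; b·c/n = 248·84/682 = 30.5455
Stratum 2 (Some college): n = 595; a·d/n = 20·229/595 = 7.6975; b·c/n = 304·42/595 = 21.4588
Stratum 3 (≥ Bachelor's): n = 444; a·d/n = 12·209/444 = 5.6486; b·c/n = 159·64/444 = 22.9189
OR_MH = (15.7537 + 7.6975 + 5.6486) / (30.5455 + 21.4588 + 22.9189) = 29.0998 / 74.9232 = 0.38839

0.39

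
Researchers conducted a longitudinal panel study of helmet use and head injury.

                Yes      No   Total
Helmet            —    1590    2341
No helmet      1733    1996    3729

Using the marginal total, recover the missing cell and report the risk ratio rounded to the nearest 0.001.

The missing cell is in the exposed row: 2341 − 1590 = 751.
So a = 751, b = 1590, c = 1733, d = 1996.
RR = [a/(a+b)] / [c/(c+d)] = (751/2341) / (1733/3729) = 0.32080/0.46474 = 0.69029

0.690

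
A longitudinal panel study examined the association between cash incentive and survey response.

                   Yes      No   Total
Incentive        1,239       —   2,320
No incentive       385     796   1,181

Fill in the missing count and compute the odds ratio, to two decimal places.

2.37

The missing cell is in the exposed row: 2320 − 1239 = 1081.
So a = 1239, b = 1081, c = 385, d = 796.
OR = (a·d)/(b·c) = (1239 × 796) / (1081 × 385) = 986244 / 416185 = 2.36973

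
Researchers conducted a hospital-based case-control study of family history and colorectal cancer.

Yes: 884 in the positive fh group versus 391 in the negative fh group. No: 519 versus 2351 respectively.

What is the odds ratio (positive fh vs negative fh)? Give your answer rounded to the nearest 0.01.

10.24

From the description: a = 884, b = 519, c = 391, d = 2351.
OR = (a·d)/(b·c) = (884 × 2351) / (519 × 391) = 2078284 / 202929 = 10.24143
The odds of colorectal cancer are about 10.24 times as high in the positive fh group.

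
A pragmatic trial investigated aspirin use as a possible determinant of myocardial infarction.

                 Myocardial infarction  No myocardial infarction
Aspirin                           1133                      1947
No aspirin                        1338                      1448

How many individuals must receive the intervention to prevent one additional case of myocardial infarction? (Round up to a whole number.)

9

Risk in treated group = 1133/3080 = 0.36786; risk in control = 1338/2786 = 0.48026.
Absolute risk reduction = 0.48026 − 0.36786 = 0.11240
NNT = 1 / ARR = 1 / 0.11240 = 8.897 → round up → 9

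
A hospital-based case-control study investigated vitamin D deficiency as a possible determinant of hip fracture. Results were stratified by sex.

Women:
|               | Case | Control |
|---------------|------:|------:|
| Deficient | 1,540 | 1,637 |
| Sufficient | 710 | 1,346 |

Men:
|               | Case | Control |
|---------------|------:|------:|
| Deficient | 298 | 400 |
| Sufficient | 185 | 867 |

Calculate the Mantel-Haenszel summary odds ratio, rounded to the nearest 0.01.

2.06

OR_MH = Σ(aᵢdᵢ/nᵢ) / Σ(bᵢcᵢ/nᵢ), where nᵢ is the stratum total.
Stratum 1 (Women): n = 5233; a·d/n = 1540·1346/5233 = 396.1093; b·c/n = 1637·710/5233 = 222.1040
Stratum 2 (Men): n = 1750; a·d/n = 298·867/1750 = 147.6377; b·c/n = 400·185/1750 = 42.2857
OR_MH = (396.1093 + 147.6377) / (222.1040 + 42.2857) = 543.7470 / 264.3897 = 2.05661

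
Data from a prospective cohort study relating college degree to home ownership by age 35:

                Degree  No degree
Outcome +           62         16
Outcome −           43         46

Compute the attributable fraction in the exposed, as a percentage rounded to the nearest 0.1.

56.3

Reading the table with exposure as columns: a = 62 (Degree, case), b = 43 (Degree, non-case), c = 16 (No degree, case), d = 46.
Risk in exposed = 62/105 = 0.59048; risk in unexposed = 16/62 = 0.25806.
RR = 0.59048/0.25806 = 2.28810
AR% = (RR − 1)/RR × 100 = (2.28810 − 1)/2.28810 × 100 = 56.2955%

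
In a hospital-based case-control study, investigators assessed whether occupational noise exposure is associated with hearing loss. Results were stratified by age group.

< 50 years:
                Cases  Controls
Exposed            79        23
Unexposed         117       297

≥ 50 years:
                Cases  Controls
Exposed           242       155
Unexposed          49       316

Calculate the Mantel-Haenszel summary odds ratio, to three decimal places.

9.605

OR_MH = Σ(aᵢdᵢ/nᵢ) / Σ(bᵢcᵢ/nᵢ), where nᵢ is the stratum total.
Stratum 1 (< 50 years): n = 516; a·d/n = 79·297/516 = 45.4709; b·c/n = 23·117/516 = 5.2151
Stratum 2 (≥ 50 years): n = 762; a·d/n = 242·316/762 = 100.3570; b·c/n = 155·49/762 = 9.9672
OR_MH = (45.4709 + 100.3570) / (5.2151 + 9.9672) = 145.8279 / 15.1823 = 9.60512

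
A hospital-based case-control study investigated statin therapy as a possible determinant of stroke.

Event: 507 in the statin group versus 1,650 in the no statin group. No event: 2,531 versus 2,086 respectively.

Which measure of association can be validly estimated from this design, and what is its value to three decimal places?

0.253

From the description: a = 507, b = 2531, c = 1650, d = 2086.
This is a hospital-based case-control study: participants were sampled on outcome status, so risks in the source population cannot be estimated directly — relative risk is not valid here. The odds ratio is the appropriate measure.
OR = (a·d)/(b·c) = (507 × 2086) / (2531 × 1650) = 1057602 / 4176150 = 0.25325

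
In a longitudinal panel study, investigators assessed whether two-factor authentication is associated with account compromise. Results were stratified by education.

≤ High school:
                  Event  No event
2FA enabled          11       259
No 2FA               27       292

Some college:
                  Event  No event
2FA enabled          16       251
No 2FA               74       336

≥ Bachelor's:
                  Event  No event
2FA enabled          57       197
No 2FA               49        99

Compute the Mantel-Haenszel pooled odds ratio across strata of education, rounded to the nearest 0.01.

0.43

OR_MH = Σ(aᵢdᵢ/nᵢ) / Σ(bᵢcᵢ/nᵢ), where nᵢ is the stratum total.
Stratum 1 (≤ High school): n = 589; a·d/n = 11·292/589 = 5.4533; b·c/n = 259·27/589 = 11.8727
Stratum 2 (Some college): n = 677; a·d/n = 16·336/677 = 7.9409; b·c/n = 251·74/677 = 27.4357
Stratum 3 (≥ Bachelor's): n = 402; a·d/n = 57·99/402 = 14.0373; b·c/n = 197·49/402 = 24.0124
OR_MH = (5.4533 + 7.9409 + 14.0373) / (11.8727 + 27.4357 + 24.0124) = 27.4315 / 63.3208 = 0.43321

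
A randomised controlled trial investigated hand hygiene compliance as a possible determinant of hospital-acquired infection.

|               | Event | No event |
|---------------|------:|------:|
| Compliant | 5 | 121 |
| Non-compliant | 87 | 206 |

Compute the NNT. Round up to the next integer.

4

Risk in treated group = 5/126 = 0.03968; risk in control = 87/293 = 0.29693.
Absolute risk reduction = 0.29693 − 0.03968 = 0.25725
NNT = 1 / ARR = 1 / 0.25725 = 3.887 → round up → 4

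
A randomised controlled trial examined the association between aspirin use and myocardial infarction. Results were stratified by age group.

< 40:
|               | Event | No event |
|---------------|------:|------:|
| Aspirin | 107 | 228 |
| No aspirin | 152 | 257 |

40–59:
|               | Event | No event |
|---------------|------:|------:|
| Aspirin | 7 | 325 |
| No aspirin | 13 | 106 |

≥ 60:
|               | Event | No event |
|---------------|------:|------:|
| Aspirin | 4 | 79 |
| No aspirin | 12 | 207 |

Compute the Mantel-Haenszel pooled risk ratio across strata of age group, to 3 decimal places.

RR_MH = Σ(aᵢ·n₀ᵢ/nᵢ) / Σ(cᵢ·n₁ᵢ/nᵢ), with n₁ᵢ = aᵢ+bᵢ (exposed), n₀ᵢ = cᵢ+dᵢ (unexposed), nᵢ = n₁ᵢ+n₀ᵢ.
Stratum 1 (< 40): n₁ = 335, n₀ = 409, n = 744; a·n₀/n = 107·409/744 = 58.8212; c·n₁/n = 152·335/744 = 68.4409
Stratum 2 (40–59): n₁ = 332, n₀ = 119, n = 451; a·n₀/n = 7·119/451 = 1.8470; c·n₁/n = 13·332/451 = 9.5698
Stratum 3 (≥ 60): n₁ = 83, n₀ = 219, n = 302; a·n₀/n = 4·219/302 = 2.9007; c·n₁/n = 12·83/302 = 3.2980
RR_MH = (58.8212 + 1.8470 + 2.9007) / (68.4409 + 9.5698 + 3.2980) = 63.5689 / 81.3087 = 0.78182

0.782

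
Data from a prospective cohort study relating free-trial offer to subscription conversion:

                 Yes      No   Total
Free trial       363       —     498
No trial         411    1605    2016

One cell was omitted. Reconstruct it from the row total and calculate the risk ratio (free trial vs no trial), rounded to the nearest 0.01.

The missing cell is in the exposed row: 498 − 363 = 135.
So a = 363, b = 135, c = 411, d = 1605.
RR = [a/(a+b)] / [c/(c+d)] = (363/498) / (411/2016) = 0.72892/0.20387 = 3.57541

3.58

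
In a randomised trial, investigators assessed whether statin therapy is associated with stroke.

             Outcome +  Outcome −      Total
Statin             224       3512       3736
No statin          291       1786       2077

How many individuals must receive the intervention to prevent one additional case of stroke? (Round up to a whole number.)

13

Risk in treated group = 224/3736 = 0.05996; risk in control = 291/2077 = 0.14011.
Absolute risk reduction = 0.14011 − 0.05996 = 0.08015
NNT = 1 / ARR = 1 / 0.08015 = 12.477 → round up → 13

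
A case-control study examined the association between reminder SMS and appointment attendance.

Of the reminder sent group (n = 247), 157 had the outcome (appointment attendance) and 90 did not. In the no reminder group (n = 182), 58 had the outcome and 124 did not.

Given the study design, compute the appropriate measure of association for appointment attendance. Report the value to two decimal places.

From the description: a = 157, b = 90, c = 58, d = 124.
This is a case-control study: participants were sampled on outcome status, so risks in the source population cannot be estimated directly — relative risk is not valid here. The odds ratio is the appropriate measure.
OR = (a·d)/(b·c) = (157 × 124) / (90 × 58) = 19468 / 5220 = 3.72950

3.73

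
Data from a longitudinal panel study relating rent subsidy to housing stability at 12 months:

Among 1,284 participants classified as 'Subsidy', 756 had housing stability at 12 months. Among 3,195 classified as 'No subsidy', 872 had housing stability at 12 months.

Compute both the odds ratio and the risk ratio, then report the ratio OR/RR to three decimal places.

1.768

From the description: a = 756, b = 528, c = 872, d = 2323.
OR = (756·2323)/(528·872) = 1756188/460416 = 3.81435
Risk in exposed = 756/1284 = 0.58879; risk in unexposed = 872/3195 = 0.27293; RR = 2.15730
OR/RR = 3.81435 / 2.15730 = 1.76811
The outcome is not rare, so the OR lies further from 1 than the RR.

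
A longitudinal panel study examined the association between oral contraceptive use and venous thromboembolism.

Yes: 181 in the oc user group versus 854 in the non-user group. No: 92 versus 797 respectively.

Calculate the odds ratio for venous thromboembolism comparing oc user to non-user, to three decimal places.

From the description: a = 181, b = 92, c = 854, d = 797.
OR = (a·d)/(b·c) = (181 × 797) / (92 × 854) = 144257 / 78568 = 1.83608
The odds of venous thromboembolism are about 1.84 times as high in the oc user group.

1.836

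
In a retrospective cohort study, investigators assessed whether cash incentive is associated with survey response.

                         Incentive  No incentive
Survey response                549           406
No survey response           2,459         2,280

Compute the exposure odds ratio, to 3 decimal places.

1.254

Reading the table with exposure as columns: a = 549 (Incentive, case), b = 2459 (Incentive, non-case), c = 406 (No incentive, case), d = 2280.
OR = (a·d)/(b·c) = (549 × 2280) / (2459 × 406) = 1251720 / 998354 = 1.25378
The odds of survey response are about 1.25 times as high in the incentive group.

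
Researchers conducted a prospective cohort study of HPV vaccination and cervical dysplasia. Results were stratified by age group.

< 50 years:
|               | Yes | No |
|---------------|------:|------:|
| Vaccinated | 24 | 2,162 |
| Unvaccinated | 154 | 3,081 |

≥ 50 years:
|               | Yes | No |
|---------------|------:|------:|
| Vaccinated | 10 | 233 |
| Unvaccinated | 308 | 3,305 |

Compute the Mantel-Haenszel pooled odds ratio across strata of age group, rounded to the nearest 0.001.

0.278

OR_MH = Σ(aᵢdᵢ/nᵢ) / Σ(bᵢcᵢ/nᵢ), where nᵢ is the stratum total.
Stratum 1 (< 50 years): n = 5421; a·d/n = 24·3081/5421 = 13.6403; b·c/n = 2162·154/5421 = 61.4182
Stratum 2 (≥ 50 years): n = 3856; a·d/n = 10·3305/3856 = 8.5711; b·c/n = 233·308/3856 = 18.6110
OR_MH = (13.6403 + 8.5711) / (61.4182 + 18.6110) = 22.2113 / 80.0292 = 0.27754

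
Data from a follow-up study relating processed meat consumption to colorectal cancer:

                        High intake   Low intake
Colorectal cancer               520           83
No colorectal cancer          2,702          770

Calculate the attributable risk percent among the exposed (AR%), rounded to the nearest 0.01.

Reading the table with exposure as columns: a = 520 (High intake, case), b = 2702 (High intake, non-case), c = 83 (Low intake, case), d = 770.
Risk in exposed = 520/3222 = 0.16139; risk in unexposed = 83/853 = 0.09730.
RR = 0.16139/0.09730 = 1.65863
AR% = (RR − 1)/RR × 100 = (1.65863 − 1)/1.65863 × 100 = 39.7092%

39.71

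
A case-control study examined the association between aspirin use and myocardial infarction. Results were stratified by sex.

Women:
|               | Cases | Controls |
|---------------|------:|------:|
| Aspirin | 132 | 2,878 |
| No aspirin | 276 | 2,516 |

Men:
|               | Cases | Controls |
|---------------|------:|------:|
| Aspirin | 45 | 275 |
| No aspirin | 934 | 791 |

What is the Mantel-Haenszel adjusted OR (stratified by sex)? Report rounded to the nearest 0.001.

0.284

OR_MH = Σ(aᵢdᵢ/nᵢ) / Σ(bᵢcᵢ/nᵢ), where nᵢ is the stratum total.
Stratum 1 (Women): n = 5802; a·d/n = 132·2516/5802 = 57.2410; b·c/n = 2878·276/5802 = 136.9059
Stratum 2 (Men): n = 2045; a·d/n = 45·791/2045 = 17.4059; b·c/n = 275·934/2045 = 125.5990
OR_MH = (57.2410 + 17.4059) / (136.9059 + 125.5990) = 74.6468 / 262.5049 = 0.28436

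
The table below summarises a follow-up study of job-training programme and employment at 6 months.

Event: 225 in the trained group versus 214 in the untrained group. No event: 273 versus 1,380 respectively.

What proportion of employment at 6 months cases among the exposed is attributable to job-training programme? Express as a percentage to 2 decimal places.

70.29

From the description: a = 225, b = 273, c = 214, d = 1380.
Risk in exposed = 225/498 = 0.45181; risk in unexposed = 214/1594 = 0.13425.
RR = 0.45181/0.13425 = 3.36533
AR% = (RR − 1)/RR × 100 = (3.36533 − 1)/3.36533 × 100 = 70.2852%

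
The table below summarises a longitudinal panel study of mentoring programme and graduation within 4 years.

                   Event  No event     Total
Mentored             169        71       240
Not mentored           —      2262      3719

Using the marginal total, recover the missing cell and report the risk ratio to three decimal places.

The missing cell is in the unexposed row: 3719 − 2262 = 1457.
So a = 169, b = 71, c = 1457, d = 2262.
RR = [a/(a+b)] / [c/(c+d)] = (169/240) / (1457/3719) = 0.70417/0.39177 = 1.79739

1.797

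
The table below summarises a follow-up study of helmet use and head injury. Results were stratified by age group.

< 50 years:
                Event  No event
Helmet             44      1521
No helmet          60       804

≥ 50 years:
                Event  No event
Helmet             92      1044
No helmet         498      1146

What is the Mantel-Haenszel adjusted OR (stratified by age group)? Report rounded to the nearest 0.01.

0.23

OR_MH = Σ(aᵢdᵢ/nᵢ) / Σ(bᵢcᵢ/nᵢ), where nᵢ is the stratum total.
Stratum 1 (< 50 years): n = 2429; a·d/n = 44·804/2429 = 14.5640; b·c/n = 1521·60/2429 = 37.5710
Stratum 2 (≥ 50 years): n = 2780; a·d/n = 92·1146/2780 = 37.9252; b·c/n = 1044·498/2780 = 187.0187
OR_MH = (14.5640 + 37.9252) / (37.5710 + 187.0187) = 52.4892 / 224.5897 = 0.23371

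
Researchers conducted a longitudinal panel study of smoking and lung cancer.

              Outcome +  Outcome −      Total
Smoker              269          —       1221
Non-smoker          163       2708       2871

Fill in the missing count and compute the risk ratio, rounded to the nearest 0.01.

3.88

The missing cell is in the exposed row: 1221 − 269 = 952.
So a = 269, b = 952, c = 163, d = 2708.
RR = [a/(a+b)] / [c/(c+d)] = (269/1221) / (163/2871) = 0.22031/0.05677 = 3.88045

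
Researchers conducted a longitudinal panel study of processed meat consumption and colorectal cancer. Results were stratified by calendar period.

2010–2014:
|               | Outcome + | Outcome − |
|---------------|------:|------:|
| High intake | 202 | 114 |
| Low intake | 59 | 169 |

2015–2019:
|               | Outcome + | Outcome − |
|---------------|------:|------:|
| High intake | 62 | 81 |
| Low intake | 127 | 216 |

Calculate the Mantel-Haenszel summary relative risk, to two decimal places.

RR_MH = Σ(aᵢ·n₀ᵢ/nᵢ) / Σ(cᵢ·n₁ᵢ/nᵢ), with n₁ᵢ = aᵢ+bᵢ (exposed), n₀ᵢ = cᵢ+dᵢ (unexposed), nᵢ = n₁ᵢ+n₀ᵢ.
Stratum 1 (2010–2014): n₁ = 316, n₀ = 228, n = 544; a·n₀/n = 202·228/544 = 84.6618; c·n₁/n = 59·316/544 = 34.2721
Stratum 2 (2015–2019): n₁ = 143, n₀ = 343, n = 486; a·n₀/n = 62·343/486 = 43.7572; c·n₁/n = 127·143/486 = 37.3683
RR_MH = (84.6618 + 43.7572) / (34.2721 + 37.3683) = 128.4190 / 71.6404 = 1.79255

1.79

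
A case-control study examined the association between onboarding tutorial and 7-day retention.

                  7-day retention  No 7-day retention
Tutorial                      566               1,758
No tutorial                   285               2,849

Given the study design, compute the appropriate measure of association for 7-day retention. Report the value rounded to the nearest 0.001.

3.218

Cells: a = 566, b = 1758, c = 285, d = 2849.
This is a case-control study: participants were sampled on outcome status, so risks in the source population cannot be estimated directly — relative risk is not valid here. The odds ratio is the appropriate measure.
OR = (a·d)/(b·c) = (566 × 2849) / (1758 × 285) = 1612534 / 501030 = 3.21844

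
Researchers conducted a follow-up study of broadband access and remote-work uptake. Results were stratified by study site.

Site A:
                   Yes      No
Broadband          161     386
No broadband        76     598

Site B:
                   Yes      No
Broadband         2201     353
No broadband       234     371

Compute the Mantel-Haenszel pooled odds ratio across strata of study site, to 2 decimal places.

OR_MH = Σ(aᵢdᵢ/nᵢ) / Σ(bᵢcᵢ/nᵢ), where nᵢ is the stratum total.
Stratum 1 (Site A): n = 1221; a·d/n = 161·598/1221 = 78.8518; b·c/n = 386·76/1221 = 24.0262
Stratum 2 (Site B): n = 3159; a·d/n = 2201·371/3159 = 258.4903; b·c/n = 353·234/3159 = 26.1481
OR_MH = (78.8518 + 258.4903) / (24.0262 + 26.1481) = 337.3421 / 50.1744 = 6.72340

6.72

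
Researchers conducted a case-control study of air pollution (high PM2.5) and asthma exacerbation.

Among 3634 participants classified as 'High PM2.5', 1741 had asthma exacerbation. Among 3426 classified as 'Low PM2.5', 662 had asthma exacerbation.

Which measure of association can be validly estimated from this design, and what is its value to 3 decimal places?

From the description: a = 1741, b = 1893, c = 662, d = 2764.
This is a case-control study: participants were sampled on outcome status, so risks in the source population cannot be estimated directly — relative risk is not valid here. The odds ratio is the appropriate measure.
OR = (a·d)/(b·c) = (1741 × 2764) / (1893 × 662) = 4812124 / 1253166 = 3.83997

3.840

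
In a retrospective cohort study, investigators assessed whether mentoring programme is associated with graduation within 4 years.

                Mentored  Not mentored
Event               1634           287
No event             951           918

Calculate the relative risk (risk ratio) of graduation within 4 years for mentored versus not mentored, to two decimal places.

2.65

Reading the table with exposure as columns: a = 1634 (Mentored, case), b = 951 (Mentored, non-case), c = 287 (Not mentored, case), d = 918.
Risk in exposed = 1634/2585 = 0.63211; risk in unexposed = 287/1205 = 0.23817.
RR = 0.63211 / 0.23817 = 2.65397
The risk among the exposed is 2.65 times that among the unexposed.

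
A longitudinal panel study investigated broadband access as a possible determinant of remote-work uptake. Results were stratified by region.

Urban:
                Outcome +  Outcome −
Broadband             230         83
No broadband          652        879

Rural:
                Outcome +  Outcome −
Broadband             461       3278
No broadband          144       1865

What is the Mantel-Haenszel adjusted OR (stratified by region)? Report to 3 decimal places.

OR_MH = Σ(aᵢdᵢ/nᵢ) / Σ(bᵢcᵢ/nᵢ), where nᵢ is the stratum total.
Stratum 1 (Urban): n = 1844; a·d/n = 230·879/1844 = 109.6367; b·c/n = 83·652/1844 = 29.3471
Stratum 2 (Rural): n = 5748; a·d/n = 461·1865/5748 = 149.5764; b·c/n = 3278·144/5748 = 82.1211
OR_MH = (109.6367 + 149.5764) / (29.3471 + 82.1211) = 259.2130 / 111.4682 = 2.32544

2.325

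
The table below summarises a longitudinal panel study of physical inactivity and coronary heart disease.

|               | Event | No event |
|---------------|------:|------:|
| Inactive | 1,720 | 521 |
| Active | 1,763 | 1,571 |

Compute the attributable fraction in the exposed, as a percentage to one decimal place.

31.1

Cells: a = 1720, b = 521, c = 1763, d = 1571.
Risk in exposed = 1720/2241 = 0.76751; risk in unexposed = 1763/3334 = 0.52879.
RR = 0.76751/0.52879 = 1.45144
AR% = (RR − 1)/RR × 100 = (1.45144 − 1)/1.45144 × 100 = 31.1030%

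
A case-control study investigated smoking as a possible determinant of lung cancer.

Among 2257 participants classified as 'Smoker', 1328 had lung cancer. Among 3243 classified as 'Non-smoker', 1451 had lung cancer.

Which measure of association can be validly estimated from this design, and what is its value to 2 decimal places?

From the description: a = 1328, b = 929, c = 1451, d = 1792.
This is a case-control study: participants were sampled on outcome status, so risks in the source population cannot be estimated directly — relative risk is not valid here. The odds ratio is the appropriate measure.
OR = (a·d)/(b·c) = (1328 × 1792) / (929 × 1451) = 2379776 / 1347979 = 1.76544

1.77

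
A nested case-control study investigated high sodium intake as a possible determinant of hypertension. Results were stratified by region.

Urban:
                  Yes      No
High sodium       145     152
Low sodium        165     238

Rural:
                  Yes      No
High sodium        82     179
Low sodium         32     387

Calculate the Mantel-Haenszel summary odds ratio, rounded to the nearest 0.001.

2.169

OR_MH = Σ(aᵢdᵢ/nᵢ) / Σ(bᵢcᵢ/nᵢ), where nᵢ is the stratum total.
Stratum 1 (Urban): n = 700; a·d/n = 145·238/700 = 49.3000; b·c/n = 152·165/700 = 35.8286
Stratum 2 (Rural): n = 680; a·d/n = 82·387/680 = 46.6676; b·c/n = 179·32/680 = 8.4235
OR_MH = (49.3000 + 46.6676) / (35.8286 + 8.4235) = 95.9676 / 44.2521 = 2.16866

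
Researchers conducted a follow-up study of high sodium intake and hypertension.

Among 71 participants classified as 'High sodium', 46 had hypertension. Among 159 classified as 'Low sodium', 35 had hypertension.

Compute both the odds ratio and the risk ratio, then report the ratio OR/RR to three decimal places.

From the description: a = 46, b = 25, c = 35, d = 124.
OR = (46·124)/(25·35) = 5704/875 = 6.51886
Risk in exposed = 46/71 = 0.64789; risk in unexposed = 35/159 = 0.22013; RR = 2.94326
OR/RR = 6.51886 / 2.94326 = 2.21484
The outcome is not rare, so the OR lies further from 1 than the RR.

2.215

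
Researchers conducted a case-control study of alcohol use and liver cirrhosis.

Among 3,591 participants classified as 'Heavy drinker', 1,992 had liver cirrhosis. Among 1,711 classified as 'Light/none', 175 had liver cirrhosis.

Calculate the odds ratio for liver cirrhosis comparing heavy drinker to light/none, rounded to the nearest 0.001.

10.934

From the description: a = 1992, b = 1599, c = 175, d = 1536.
OR = (a·d)/(b·c) = (1992 × 1536) / (1599 × 175) = 3059712 / 279825 = 10.93438
The odds of liver cirrhosis are about 10.93 times as high in the heavy drinker group.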